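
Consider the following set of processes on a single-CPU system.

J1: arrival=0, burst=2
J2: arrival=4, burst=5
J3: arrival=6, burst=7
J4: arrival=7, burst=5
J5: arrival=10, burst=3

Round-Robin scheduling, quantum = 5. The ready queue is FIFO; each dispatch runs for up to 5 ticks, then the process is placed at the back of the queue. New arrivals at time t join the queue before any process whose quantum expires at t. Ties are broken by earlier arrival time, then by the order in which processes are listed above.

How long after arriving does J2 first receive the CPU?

0

Gantt: | J1 0-2 | idle 2-4 | J2 4-9 | J3 9-14 | J4 14-19 | J5 19-22 | J3 22-24 |
Completion: J1=2  J2=9  J3=24  J4=19  J5=22
Response(J2) = first start − arrival = 4 − 4 = 0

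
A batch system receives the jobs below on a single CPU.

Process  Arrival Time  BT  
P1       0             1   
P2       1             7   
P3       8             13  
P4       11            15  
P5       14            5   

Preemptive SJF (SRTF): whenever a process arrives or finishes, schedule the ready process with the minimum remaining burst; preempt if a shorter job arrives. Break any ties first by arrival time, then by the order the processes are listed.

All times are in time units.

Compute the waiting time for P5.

Schedule: | P1 0-1 | P2 1-8 | P3 8-14 | P5 14-19 | P3 19-26 | P4 26-41 |
Completion: P1=1  P2=8  P3=26  P4=41  P5=19
Turnaround (C−A): P1=1  P2=7  P3=18  P4=30  P5=5
Waiting(P5) = turnaround − burst = 5 − 5 = 0

0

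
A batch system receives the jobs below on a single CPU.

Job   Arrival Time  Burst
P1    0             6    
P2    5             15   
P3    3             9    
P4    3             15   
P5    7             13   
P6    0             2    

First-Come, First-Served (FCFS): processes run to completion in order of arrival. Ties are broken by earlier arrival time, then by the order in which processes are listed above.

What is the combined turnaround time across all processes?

Timeline: | P1 0-6 | P6 6-8 | P3 8-17 | P4 17-32 | P2 32-47 | P5 47-60 |
Completion: P1=6  P2=47  P3=17  P4=32  P5=60  P6=8
Turnaround (C−A): P1=6  P2=42  P3=14  P4=29  P5=53  P6=8
Turnaround = completion − arrival: P1=6, P2=42, P3=14, P4=29, P5=53, P6=8
Total turnaround = 6 + 42 + 14 + 29 + 53 + 8 = 152

152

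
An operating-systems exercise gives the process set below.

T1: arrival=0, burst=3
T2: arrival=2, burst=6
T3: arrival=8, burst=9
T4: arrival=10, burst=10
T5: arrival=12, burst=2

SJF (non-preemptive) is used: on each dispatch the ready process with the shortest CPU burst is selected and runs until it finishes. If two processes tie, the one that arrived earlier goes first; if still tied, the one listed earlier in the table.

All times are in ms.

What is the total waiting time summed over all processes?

Schedule: | T1 0-3 | T2 3-9 | T3 9-18 | T5 18-20 | T4 20-30 |
Completion: T1=3  T2=9  T3=18  T4=30  T5=20
Turnaround (C−A): T1=3  T2=7  T3=10  T4=20  T5=8
Waiting = turnaround − burst: T1=0, T2=1, T3=1, T4=10, T5=6
Total waiting = 0 + 1 + 1 + 10 + 6 = 18

18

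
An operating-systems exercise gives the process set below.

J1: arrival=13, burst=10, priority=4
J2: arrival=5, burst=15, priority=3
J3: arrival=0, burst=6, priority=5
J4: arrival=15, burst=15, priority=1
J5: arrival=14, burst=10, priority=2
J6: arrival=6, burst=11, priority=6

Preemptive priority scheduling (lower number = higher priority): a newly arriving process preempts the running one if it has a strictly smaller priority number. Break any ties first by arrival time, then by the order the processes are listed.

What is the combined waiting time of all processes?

Timeline: | J3 0-5 | J2 5-14 | J5 14-15 | J4 15-30 | J5 30-39 | J2 39-45 | J1 45-55 | J3 55-56 | J6 56-67 |
Completion: J1=55  J2=45  J3=56  J4=30  J5=39  J6=67
Turnaround (C−A): J1=42  J2=40  J3=56  J4=15  J5=25  J6=61
Waiting = turnaround − burst: J1=32, J2=25, J3=50, J4=0, J5=15, J6=50
Total waiting = 32 + 25 + 50 + 0 + 15 + 50 = 172

172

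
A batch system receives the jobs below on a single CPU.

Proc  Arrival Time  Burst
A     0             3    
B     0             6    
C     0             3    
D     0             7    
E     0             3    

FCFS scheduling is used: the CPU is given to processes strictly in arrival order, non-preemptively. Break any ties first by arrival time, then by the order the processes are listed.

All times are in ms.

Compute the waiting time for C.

Schedule: | A 0-3 | B 3-9 | C 9-12 | D 12-19 | E 19-22 |
Completion: A=3  B=9  C=12  D=19  E=22
Waiting(C) = turnaround − burst = 12 − 3 = 9

9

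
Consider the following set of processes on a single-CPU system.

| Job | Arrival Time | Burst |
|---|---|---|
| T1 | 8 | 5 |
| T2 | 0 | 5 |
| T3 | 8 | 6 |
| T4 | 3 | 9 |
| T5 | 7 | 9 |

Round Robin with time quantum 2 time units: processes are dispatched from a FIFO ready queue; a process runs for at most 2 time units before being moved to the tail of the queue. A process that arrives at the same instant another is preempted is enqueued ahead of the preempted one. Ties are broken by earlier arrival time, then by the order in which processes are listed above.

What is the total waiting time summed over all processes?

Gantt: | T2 0-4 | T4 4-6 | T2 6-7 | T4 7-9 | T5 9-11 | T1 11-13 | T3 13-15 | T4 15-17 | T5 17-19 | T1 19-21 | T3 21-23 | T4 23-25 | T5 25-27 | T1 27-28 | T3 28-30 | T4 30-31 | T5 31-34 |
Completion: T1=28  T2=7  T3=30  T4=31  T5=34
Turnaround (C−A): T1=20  T2=7  T3=22  T4=28  T5=27
Waiting = turnaround − burst: T1=15, T2=2, T3=16, T4=19, T5=18
Total waiting = 15 + 2 + 16 + 19 + 18 = 70

70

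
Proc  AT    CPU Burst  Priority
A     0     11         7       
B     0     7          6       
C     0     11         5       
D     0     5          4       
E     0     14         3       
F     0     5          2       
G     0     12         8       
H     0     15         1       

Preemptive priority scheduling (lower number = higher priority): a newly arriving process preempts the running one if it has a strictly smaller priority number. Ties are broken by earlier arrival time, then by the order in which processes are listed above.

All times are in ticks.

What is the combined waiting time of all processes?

Timeline: | H 0-15 | F 15-20 | E 20-34 | D 34-39 | C 39-50 | B 50-57 | A 57-68 | G 68-80 |
Completion: A=68  B=57  C=50  D=39  E=34  F=20  G=80  H=15
Waiting = turnaround − burst: A=57, B=50, C=39, D=34, E=20, F=15, G=68, H=0
Total waiting = 57 + 50 + 39 + 34 + 20 + 15 + 68 + 0 = 283

283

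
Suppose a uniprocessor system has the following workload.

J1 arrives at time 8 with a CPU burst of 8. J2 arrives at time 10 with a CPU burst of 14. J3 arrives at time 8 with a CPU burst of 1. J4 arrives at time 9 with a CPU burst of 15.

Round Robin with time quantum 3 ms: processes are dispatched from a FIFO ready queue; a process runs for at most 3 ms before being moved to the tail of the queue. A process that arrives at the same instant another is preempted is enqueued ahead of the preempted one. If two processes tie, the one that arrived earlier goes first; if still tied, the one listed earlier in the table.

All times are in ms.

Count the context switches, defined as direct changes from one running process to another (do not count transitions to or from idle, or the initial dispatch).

Timeline: | idle 0-8 | J1 8-11 | J3 11-12 | J4 12-15 | J2 15-18 | J1 18-21 | J4 21-24 | J2 24-27 | J1 27-29 | J4 29-32 | J2 32-35 | J4 35-38 | J2 38-41 | J4 41-44 | J2 44-46 |
Completion: J1=29  J2=46  J3=12  J4=44
Turnaround (C−A): J1=21  J2=36  J3=4  J4=35

13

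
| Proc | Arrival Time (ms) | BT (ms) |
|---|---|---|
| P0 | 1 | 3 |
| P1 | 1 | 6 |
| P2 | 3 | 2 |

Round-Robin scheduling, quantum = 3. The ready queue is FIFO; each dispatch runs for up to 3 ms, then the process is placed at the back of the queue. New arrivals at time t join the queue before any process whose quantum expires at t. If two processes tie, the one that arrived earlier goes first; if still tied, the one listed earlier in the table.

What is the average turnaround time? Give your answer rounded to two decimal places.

6.67

Timeline: | idle 0-1 | P0 1-4 | P1 4-7 | P2 7-9 | P1 9-12 |
Completion: P0=4  P1=12  P2=9
Turnaround (C−A): P0=3  P1=11  P2=6
Turnaround times: P0=3, P1=11, P2=6
Average turnaround = (3+11+6) / 3 = 20/3 = 6.67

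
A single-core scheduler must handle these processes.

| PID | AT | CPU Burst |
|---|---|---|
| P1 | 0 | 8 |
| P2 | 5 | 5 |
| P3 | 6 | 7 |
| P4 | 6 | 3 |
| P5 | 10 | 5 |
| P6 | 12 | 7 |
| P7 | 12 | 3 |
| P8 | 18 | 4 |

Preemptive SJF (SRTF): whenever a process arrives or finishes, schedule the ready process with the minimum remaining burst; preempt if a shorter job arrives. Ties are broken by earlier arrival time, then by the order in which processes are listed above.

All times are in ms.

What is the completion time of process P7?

Gantt: | P1 0-8 | P4 8-11 | P2 11-12 | P7 12-15 | P2 15-19 | P8 19-23 | P5 23-28 | P3 28-35 | P6 35-42 |
Completion: P1=8  P2=19  P3=35  P4=11  P5=28  P6=42  P7=15  P8=23

15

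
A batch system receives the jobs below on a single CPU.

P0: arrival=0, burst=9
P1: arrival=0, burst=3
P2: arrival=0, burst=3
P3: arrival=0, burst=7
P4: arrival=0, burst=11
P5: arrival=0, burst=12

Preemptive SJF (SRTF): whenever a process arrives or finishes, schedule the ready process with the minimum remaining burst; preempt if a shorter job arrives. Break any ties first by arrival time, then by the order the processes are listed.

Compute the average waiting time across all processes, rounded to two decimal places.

Timeline: | P1 0-3 | P2 3-6 | P3 6-13 | P0 13-22 | P4 22-33 | P5 33-45 |
Completion: P0=22  P1=3  P2=6  P3=13  P4=33  P5=45
Waiting times: P0=13, P1=0, P2=3, P3=6, P4=22, P5=33
Average waiting = (13+0+3+6+22+33) / 6 = 77/6 = 12.83

12.83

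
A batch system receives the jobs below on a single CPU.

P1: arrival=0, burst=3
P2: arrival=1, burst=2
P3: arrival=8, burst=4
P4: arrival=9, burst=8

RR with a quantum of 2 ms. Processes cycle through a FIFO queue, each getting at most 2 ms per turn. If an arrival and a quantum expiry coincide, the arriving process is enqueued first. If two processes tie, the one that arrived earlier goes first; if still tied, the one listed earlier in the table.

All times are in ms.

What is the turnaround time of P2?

3

Gantt: | P1 0-2 | P2 2-4 | P1 4-5 | idle 5-8 | P3 8-10 | P4 10-12 | P3 12-14 | P4 14-20 |
Completion: P1=5  P2=4  P3=14  P4=20
Turnaround(P2) = completion − arrival = 4 − 1 = 3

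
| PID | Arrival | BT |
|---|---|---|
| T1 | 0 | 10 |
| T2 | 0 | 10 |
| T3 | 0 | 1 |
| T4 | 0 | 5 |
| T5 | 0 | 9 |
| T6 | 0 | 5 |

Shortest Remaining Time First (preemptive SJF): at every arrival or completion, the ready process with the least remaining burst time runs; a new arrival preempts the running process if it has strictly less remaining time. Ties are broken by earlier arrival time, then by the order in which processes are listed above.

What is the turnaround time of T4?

Schedule: | T3 0-1 | T4 1-6 | T6 6-11 | T5 11-20 | T1 20-30 | T2 30-40 |
Completion: T1=30  T2=40  T3=1  T4=6  T5=20  T6=11
Turnaround(T4) = completion − arrival = 6 − 0 = 6

6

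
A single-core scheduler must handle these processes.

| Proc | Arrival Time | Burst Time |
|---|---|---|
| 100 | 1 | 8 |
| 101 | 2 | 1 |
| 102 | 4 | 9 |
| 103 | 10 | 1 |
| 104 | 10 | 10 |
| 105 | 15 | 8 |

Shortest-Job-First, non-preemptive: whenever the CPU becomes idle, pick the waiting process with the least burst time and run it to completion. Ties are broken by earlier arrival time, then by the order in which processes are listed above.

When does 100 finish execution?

Schedule: | idle 0-1 | 100 1-9 | 101 9-10 | 103 10-11 | 102 11-20 | 105 20-28 | 104 28-38 |
Completion: 100=9  101=10  102=20  103=11  104=38  105=28
Turnaround (C−A): 100=8  101=8  102=16  103=1  104=28  105=13

9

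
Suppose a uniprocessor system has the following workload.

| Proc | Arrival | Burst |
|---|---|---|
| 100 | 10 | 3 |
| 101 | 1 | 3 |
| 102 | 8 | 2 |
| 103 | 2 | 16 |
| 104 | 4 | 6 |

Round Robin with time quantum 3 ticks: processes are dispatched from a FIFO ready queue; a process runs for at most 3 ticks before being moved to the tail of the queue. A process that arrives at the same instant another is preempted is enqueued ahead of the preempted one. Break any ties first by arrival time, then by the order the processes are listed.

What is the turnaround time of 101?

Schedule: | idle 0-1 | 101 1-4 | 103 4-7 | 104 7-10 | 103 10-13 | 102 13-15 | 100 15-18 | 104 18-21 | 103 21-31 |
Completion: 100=18  101=4  102=15  103=31  104=21
Turnaround (C−A): 100=8  101=3  102=7  103=29  104=17
Turnaround(101) = completion − arrival = 4 − 1 = 3

3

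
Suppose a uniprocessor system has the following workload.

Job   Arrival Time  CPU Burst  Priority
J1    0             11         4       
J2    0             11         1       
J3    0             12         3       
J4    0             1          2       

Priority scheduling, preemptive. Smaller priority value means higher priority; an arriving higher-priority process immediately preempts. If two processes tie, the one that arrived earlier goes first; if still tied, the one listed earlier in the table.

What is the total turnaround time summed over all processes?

82

Timeline: | J2 0-11 | J4 11-12 | J3 12-24 | J1 24-35 |
Completion: J1=35  J2=11  J3=24  J4=12
Turnaround (C−A): J1=35  J2=11  J3=24  J4=12
Turnaround = completion − arrival: J1=35, J2=11, J3=24, J4=12
Total turnaround = 35 + 11 + 24 + 12 = 82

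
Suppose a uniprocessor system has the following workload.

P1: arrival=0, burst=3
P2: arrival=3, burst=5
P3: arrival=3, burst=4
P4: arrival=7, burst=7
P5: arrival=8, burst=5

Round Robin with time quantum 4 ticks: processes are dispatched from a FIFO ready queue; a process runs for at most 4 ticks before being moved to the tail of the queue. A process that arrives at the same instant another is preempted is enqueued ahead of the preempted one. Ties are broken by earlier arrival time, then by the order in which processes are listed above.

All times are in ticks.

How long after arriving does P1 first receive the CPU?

Schedule: | P1 0-3 | P2 3-7 | P3 7-11 | P4 11-15 | P2 15-16 | P5 16-20 | P4 20-23 | P5 23-24 |
Completion: P1=3  P2=16  P3=11  P4=23  P5=24
Response(P1) = first start − arrival = 0 − 0 = 0

0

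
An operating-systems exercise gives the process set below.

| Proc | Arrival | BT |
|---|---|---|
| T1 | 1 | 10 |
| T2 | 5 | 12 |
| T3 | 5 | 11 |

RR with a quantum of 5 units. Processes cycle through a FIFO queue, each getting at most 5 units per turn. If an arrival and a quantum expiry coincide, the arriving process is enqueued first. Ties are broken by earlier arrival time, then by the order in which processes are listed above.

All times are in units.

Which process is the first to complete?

Timeline: | idle 0-1 | T1 1-6 | T2 6-11 | T3 11-16 | T1 16-21 | T2 21-26 | T3 26-31 | T2 31-33 | T3 33-34 |
Completion: T1=21  T2=33  T3=34
Finish order: T1 → T2 → T3

T1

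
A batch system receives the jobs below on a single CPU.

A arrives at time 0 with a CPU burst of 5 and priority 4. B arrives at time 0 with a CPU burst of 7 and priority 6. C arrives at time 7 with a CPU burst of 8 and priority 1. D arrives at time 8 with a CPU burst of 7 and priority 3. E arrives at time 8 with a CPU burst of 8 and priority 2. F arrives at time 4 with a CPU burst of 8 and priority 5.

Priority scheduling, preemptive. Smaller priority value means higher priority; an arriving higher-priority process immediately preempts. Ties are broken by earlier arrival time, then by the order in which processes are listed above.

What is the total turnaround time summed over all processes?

Gantt: | A 0-5 | F 5-7 | C 7-15 | E 15-23 | D 23-30 | F 30-36 | B 36-43 |
Completion: A=5  B=43  C=15  D=30  E=23  F=36
Turnaround = completion − arrival: A=5, B=43, C=8, D=22, E=15, F=32
Total turnaround = 5 + 43 + 8 + 22 + 15 + 32 = 125

125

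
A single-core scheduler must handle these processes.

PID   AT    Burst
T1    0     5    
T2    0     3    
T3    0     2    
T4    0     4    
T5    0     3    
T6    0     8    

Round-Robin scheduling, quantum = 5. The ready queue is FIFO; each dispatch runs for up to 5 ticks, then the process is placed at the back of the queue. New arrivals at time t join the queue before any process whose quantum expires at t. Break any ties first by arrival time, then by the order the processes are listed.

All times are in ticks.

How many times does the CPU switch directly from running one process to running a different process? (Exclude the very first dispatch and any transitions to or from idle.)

5

Gantt: | T1 0-5 | T2 5-8 | T3 8-10 | T4 10-14 | T5 14-17 | T6 17-25 |
Completion: T1=5  T2=8  T3=10  T4=14  T5=17  T6=25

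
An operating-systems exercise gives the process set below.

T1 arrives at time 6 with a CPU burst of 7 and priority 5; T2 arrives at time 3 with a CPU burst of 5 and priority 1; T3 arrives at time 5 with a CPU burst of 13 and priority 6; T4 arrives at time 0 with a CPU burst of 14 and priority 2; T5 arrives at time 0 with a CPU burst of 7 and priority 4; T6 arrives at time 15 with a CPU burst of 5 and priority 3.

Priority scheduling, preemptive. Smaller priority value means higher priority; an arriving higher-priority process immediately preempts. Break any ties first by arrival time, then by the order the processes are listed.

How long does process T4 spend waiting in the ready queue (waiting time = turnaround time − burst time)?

5

Gantt: | T4 0-3 | T2 3-8 | T4 8-19 | T6 19-24 | T5 24-31 | T1 31-38 | T3 38-51 |
Completion: T1=38  T2=8  T3=51  T4=19  T5=31  T6=24
Waiting(T4) = turnaround − burst = 19 − 14 = 5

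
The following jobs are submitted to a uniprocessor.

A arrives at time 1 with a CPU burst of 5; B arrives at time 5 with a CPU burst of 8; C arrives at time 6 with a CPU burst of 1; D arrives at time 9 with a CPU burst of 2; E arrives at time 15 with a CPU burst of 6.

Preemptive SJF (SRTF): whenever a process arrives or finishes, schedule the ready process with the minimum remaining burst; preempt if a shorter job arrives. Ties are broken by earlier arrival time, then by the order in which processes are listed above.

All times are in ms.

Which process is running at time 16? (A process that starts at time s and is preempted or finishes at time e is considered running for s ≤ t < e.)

Schedule: | idle 0-1 | A 1-6 | C 6-7 | B 7-9 | D 9-11 | B 11-17 | E 17-23 |
Completion: A=6  B=17  C=7  D=11  E=23

B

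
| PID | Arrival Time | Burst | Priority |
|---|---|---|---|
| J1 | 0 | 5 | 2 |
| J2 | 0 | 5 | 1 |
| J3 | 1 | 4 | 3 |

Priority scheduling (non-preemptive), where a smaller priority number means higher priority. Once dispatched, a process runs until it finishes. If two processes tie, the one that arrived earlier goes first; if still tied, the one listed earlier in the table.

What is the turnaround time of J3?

13

Timeline: | J2 0-5 | J1 5-10 | J3 10-14 |
Completion: J1=10  J2=5  J3=14
Turnaround(J3) = completion − arrival = 14 − 1 = 13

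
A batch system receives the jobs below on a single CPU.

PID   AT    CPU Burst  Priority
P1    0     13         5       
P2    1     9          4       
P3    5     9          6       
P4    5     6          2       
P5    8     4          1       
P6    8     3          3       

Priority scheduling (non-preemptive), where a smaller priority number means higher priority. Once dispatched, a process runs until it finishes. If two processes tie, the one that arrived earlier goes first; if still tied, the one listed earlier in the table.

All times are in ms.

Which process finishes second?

Schedule: | P1 0-13 | P5 13-17 | P4 17-23 | P6 23-26 | P2 26-35 | P3 35-44 |
Completion: P1=13  P2=35  P3=44  P4=23  P5=17  P6=26
Turnaround (C−A): P1=13  P2=34  P3=39  P4=18  P5=9  P6=18
Finish order: P1 → P5 → P4 → P6 → P2 → P3

P5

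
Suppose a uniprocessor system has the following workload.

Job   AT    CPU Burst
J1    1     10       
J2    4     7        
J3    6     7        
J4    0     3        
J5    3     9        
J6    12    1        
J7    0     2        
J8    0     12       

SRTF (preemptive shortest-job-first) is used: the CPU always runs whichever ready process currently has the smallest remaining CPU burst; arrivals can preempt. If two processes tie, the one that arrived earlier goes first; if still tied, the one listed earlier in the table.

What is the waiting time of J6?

Timeline: | J7 0-2 | J4 2-5 | J2 5-12 | J6 12-13 | J3 13-20 | J5 20-29 | J1 29-39 | J8 39-51 |
Completion: J1=39  J2=12  J3=20  J4=5  J5=29  J6=13  J7=2  J8=51
Turnaround (C−A): J1=38  J2=8  J3=14  J4=5  J5=26  J6=1  J7=2  J8=51
Waiting(J6) = turnaround − burst = 1 − 1 = 0

0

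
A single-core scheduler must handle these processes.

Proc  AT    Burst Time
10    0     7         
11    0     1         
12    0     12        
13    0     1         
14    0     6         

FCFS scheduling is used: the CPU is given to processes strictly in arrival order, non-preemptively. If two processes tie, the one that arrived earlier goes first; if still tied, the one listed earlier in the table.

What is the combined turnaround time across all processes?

83

Timeline: | 10 0-7 | 11 7-8 | 12 8-20 | 13 20-21 | 14 21-27 |
Completion: 10=7  11=8  12=20  13=21  14=27
Turnaround = completion − arrival: 10=7, 11=8, 12=20, 13=21, 14=27
Total turnaround = 7 + 8 + 20 + 21 + 27 = 83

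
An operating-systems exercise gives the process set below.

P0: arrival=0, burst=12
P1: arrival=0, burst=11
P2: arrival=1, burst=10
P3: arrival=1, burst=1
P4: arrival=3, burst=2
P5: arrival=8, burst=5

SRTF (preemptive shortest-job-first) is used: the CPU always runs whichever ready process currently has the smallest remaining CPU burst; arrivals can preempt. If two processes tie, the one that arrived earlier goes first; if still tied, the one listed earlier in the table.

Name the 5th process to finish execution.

P2

Gantt: | P1 0-1 | P3 1-2 | P1 2-3 | P4 3-5 | P1 5-8 | P5 8-13 | P1 13-19 | P2 19-29 | P0 29-41 |
Completion: P0=41  P1=19  P2=29  P3=2  P4=5  P5=13
Turnaround (C−A): P0=41  P1=19  P2=28  P3=1  P4=2  P5=5
Finish order: P3 → P4 → P5 → P1 → P2 → P0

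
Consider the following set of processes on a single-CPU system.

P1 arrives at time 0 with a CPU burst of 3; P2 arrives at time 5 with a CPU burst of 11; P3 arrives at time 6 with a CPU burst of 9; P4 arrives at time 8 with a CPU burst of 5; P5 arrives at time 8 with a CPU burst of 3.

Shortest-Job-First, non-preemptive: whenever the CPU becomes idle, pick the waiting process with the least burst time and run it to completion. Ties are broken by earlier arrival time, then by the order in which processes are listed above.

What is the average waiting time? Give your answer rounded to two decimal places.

7.40

Gantt: | P1 0-3 | idle 3-5 | P2 5-16 | P5 16-19 | P4 19-24 | P3 24-33 |
Completion: P1=3  P2=16  P3=33  P4=24  P5=19
Waiting times: P1=0, P2=0, P3=18, P4=11, P5=8
Average waiting = (0+0+18+11+8) / 5 = 37/5 = 7.40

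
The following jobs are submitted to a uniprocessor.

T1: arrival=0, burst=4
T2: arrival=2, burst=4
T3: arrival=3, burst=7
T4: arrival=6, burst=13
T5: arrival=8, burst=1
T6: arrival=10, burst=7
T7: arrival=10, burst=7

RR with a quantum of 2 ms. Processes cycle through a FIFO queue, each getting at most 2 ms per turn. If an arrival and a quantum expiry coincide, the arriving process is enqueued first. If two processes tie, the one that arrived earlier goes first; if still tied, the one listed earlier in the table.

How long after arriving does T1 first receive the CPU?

0

Gantt: | T1 0-2 | T2 2-4 | T1 4-6 | T3 6-8 | T2 8-10 | T4 10-12 | T5 12-13 | T3 13-15 | T6 15-17 | T7 17-19 | T4 19-21 | T3 21-23 | T6 23-25 | T7 25-27 | T4 27-29 | T3 29-30 | T6 30-32 | T7 32-34 | T4 34-36 | T6 36-37 | T7 37-38 | T4 38-43 |
Completion: T1=6  T2=10  T3=30  T4=43  T5=13  T6=37  T7=38
Turnaround (C−A): T1=6  T2=8  T3=27  T4=37  T5=5  T6=27  T7=28
Response(T1) = first start − arrival = 0 − 0 = 0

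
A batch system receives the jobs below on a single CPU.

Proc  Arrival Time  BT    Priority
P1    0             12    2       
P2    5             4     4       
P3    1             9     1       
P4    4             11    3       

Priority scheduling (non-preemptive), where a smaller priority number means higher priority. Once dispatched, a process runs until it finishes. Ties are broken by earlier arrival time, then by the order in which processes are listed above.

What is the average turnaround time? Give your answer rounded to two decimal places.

22.75

Timeline: | P1 0-12 | P3 12-21 | P4 21-32 | P2 32-36 |
Completion: P1=12  P2=36  P3=21  P4=32
Turnaround (C−A): P1=12  P2=31  P3=20  P4=28
Turnaround times: P1=12, P2=31, P3=20, P4=28
Average turnaround = (12+31+20+28) / 4 = 91/4 = 22.75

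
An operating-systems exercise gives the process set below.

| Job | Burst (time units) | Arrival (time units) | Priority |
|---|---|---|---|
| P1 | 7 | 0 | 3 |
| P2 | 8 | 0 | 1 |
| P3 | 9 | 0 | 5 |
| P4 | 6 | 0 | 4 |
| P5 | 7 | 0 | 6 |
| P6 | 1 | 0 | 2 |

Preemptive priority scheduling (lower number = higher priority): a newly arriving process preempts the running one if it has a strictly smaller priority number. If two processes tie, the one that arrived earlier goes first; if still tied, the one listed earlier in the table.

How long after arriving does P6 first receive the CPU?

Schedule: | P2 0-8 | P6 8-9 | P1 9-16 | P4 16-22 | P3 22-31 | P5 31-38 |
Completion: P1=16  P2=8  P3=31  P4=22  P5=38  P6=9
Response(P6) = first start − arrival = 8 − 0 = 8

8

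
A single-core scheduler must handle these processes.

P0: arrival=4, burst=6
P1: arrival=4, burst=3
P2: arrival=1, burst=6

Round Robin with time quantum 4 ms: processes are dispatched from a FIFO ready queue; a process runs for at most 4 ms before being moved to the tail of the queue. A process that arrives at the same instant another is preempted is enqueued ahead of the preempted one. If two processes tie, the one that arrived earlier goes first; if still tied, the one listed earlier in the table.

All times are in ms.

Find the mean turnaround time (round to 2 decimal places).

11.00

Gantt: | idle 0-1 | P2 1-5 | P0 5-9 | P1 9-12 | P2 12-14 | P0 14-16 |
Completion: P0=16  P1=12  P2=14
Turnaround times: P0=12, P1=8, P2=13
Average turnaround = (12+8+13) / 3 = 33/3 = 11.00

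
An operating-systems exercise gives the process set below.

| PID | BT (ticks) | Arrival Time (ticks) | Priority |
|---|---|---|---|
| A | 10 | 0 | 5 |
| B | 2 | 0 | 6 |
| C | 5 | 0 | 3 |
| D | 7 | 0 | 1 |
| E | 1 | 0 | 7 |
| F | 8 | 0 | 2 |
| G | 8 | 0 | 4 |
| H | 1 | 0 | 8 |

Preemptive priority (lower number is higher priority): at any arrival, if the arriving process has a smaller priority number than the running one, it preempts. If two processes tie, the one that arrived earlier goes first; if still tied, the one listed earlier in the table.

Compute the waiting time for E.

Gantt: | D 0-7 | F 7-15 | C 15-20 | G 20-28 | A 28-38 | B 38-40 | E 40-41 | H 41-42 |
Completion: A=38  B=40  C=20  D=7  E=41  F=15  G=28  H=42
Waiting(E) = turnaround − burst = 41 − 1 = 40

40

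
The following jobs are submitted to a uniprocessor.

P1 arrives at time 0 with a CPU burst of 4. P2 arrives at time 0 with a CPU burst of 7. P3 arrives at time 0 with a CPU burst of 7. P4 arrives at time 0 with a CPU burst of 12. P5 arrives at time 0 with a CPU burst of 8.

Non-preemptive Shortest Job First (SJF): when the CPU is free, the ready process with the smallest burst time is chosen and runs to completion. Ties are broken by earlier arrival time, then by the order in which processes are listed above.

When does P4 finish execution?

Timeline: | P1 0-4 | P2 4-11 | P3 11-18 | P5 18-26 | P4 26-38 |
Completion: P1=4  P2=11  P3=18  P4=38  P5=26
Turnaround (C−A): P1=4  P2=11  P3=18  P4=38  P5=26

38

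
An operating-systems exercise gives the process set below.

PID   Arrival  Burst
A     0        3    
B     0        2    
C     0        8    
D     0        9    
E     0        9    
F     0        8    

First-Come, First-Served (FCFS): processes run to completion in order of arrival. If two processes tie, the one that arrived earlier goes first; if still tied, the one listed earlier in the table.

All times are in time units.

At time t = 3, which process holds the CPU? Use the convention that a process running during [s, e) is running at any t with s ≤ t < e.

Timeline: | A 0-3 | B 3-5 | C 5-13 | D 13-22 | E 22-31 | F 31-39 |
Completion: A=3  B=5  C=13  D=22  E=31  F=39
Turnaround (C−A): A=3  B=5  C=13  D=22  E=31  F=39

B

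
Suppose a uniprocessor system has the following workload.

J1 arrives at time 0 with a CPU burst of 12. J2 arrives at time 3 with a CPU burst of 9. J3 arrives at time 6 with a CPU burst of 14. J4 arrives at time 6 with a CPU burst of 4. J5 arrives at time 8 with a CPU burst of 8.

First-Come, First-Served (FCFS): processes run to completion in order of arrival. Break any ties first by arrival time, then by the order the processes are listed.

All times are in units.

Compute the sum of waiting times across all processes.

84

Schedule: | J1 0-12 | J2 12-21 | J3 21-35 | J4 35-39 | J5 39-47 |
Completion: J1=12  J2=21  J3=35  J4=39  J5=47
Turnaround (C−A): J1=12  J2=18  J3=29  J4=33  J5=39
Waiting = turnaround − burst: J1=0, J2=9, J3=15, J4=29, J5=31
Total waiting = 0 + 9 + 15 + 29 + 31 = 84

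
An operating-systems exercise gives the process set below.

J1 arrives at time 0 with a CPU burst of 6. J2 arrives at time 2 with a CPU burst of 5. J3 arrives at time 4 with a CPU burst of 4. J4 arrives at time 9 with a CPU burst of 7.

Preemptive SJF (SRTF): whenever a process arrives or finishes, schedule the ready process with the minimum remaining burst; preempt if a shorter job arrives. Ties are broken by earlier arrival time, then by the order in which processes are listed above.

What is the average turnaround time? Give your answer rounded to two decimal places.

Schedule: | J1 0-6 | J3 6-10 | J2 10-15 | J4 15-22 |
Completion: J1=6  J2=15  J3=10  J4=22
Turnaround (C−A): J1=6  J2=13  J3=6  J4=13
Turnaround times: J1=6, J2=13, J3=6, J4=13
Average turnaround = (6+13+6+13) / 4 = 38/4 = 9.50

9.50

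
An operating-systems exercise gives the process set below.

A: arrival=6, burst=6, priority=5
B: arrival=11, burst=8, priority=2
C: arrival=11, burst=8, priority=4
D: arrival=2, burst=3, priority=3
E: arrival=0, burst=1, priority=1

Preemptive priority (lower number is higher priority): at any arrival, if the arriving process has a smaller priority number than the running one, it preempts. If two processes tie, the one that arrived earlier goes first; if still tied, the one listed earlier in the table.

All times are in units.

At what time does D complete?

5

Gantt: | E 0-1 | idle 1-2 | D 2-5 | idle 5-6 | A 6-11 | B 11-19 | C 19-27 | A 27-28 |
Completion: A=28  B=19  C=27  D=5  E=1
Turnaround (C−A): A=22  B=8  C=16  D=3  E=1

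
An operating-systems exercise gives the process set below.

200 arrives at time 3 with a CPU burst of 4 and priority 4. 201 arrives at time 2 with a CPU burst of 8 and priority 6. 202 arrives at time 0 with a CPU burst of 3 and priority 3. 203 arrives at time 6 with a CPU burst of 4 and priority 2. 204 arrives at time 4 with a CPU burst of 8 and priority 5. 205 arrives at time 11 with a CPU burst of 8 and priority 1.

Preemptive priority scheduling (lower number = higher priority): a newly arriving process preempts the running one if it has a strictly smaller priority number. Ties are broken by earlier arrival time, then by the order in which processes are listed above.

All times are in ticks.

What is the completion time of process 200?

Timeline: | 202 0-3 | 200 3-6 | 203 6-10 | 200 10-11 | 205 11-19 | 204 19-27 | 201 27-35 |
Completion: 200=11  201=35  202=3  203=10  204=27  205=19

11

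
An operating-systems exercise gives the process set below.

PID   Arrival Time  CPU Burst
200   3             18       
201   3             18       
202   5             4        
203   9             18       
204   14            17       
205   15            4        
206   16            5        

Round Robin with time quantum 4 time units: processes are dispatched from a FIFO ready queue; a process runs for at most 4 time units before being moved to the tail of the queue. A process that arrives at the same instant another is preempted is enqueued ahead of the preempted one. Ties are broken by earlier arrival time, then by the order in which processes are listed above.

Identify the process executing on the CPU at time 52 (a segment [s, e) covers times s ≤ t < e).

Schedule: | idle 0-3 | 200 3-7 | 201 7-11 | 202 11-15 | 200 15-19 | 203 19-23 | 201 23-27 | 204 27-31 | 205 31-35 | 206 35-39 | 200 39-43 | 203 43-47 | 201 47-51 | 204 51-55 | 206 55-56 | 200 56-60 | 203 60-64 | 201 64-68 | 204 68-72 | 200 72-74 | 203 74-78 | 201 78-80 | 204 80-84 | 203 84-86 | 204 86-87 |
Completion: 200=74  201=80  202=15  203=86  204=87  205=35  206=56
Turnaround (C−A): 200=71  201=77  202=10  203=77  204=73  205=20  206=40

204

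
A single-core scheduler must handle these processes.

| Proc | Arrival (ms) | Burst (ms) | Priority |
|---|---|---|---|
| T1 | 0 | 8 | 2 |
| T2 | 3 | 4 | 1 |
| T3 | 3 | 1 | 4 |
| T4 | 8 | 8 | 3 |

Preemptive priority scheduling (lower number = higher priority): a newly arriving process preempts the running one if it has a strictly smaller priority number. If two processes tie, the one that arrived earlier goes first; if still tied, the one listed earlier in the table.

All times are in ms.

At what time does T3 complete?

21

Schedule: | T1 0-3 | T2 3-7 | T1 7-12 | T4 12-20 | T3 20-21 |
Completion: T1=12  T2=7  T3=21  T4=20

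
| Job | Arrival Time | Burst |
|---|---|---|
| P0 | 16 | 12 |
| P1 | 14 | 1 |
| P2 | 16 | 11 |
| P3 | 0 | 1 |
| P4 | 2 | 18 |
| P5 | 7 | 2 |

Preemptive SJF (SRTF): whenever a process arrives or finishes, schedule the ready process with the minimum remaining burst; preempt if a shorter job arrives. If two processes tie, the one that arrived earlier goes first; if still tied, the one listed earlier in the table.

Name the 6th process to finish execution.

P0

Timeline: | P3 0-1 | idle 1-2 | P4 2-7 | P5 7-9 | P4 9-14 | P1 14-15 | P4 15-23 | P2 23-34 | P0 34-46 |
Completion: P0=46  P1=15  P2=34  P3=1  P4=23  P5=9
Finish order: P3 → P5 → P1 → P4 → P2 → P0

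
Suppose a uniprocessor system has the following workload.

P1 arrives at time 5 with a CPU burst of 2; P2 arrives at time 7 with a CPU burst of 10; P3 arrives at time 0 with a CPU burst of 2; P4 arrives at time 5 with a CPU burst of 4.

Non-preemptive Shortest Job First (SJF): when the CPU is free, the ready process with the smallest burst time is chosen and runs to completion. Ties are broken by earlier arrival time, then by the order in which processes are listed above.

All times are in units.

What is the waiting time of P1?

0

Gantt: | P3 0-2 | idle 2-5 | P1 5-7 | P4 7-11 | P2 11-21 |
Completion: P1=7  P2=21  P3=2  P4=11
Waiting(P1) = turnaround − burst = 2 − 2 = 0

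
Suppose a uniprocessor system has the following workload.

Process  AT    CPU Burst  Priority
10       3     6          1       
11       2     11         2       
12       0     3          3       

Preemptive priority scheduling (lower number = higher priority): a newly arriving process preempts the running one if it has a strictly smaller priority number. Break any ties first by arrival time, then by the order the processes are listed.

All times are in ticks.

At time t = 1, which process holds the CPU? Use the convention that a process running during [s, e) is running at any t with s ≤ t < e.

12

Gantt: | 12 0-2 | 11 2-3 | 10 3-9 | 11 9-19 | 12 19-20 |
Completion: 10=9  11=19  12=20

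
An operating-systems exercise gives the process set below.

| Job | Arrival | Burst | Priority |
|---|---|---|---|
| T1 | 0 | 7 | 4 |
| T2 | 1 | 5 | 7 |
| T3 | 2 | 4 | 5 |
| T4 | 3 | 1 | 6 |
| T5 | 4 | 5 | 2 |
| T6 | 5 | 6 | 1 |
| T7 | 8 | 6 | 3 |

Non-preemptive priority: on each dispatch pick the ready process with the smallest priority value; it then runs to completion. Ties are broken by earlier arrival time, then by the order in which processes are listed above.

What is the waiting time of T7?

10

Schedule: | T1 0-7 | T6 7-13 | T5 13-18 | T7 18-24 | T3 24-28 | T4 28-29 | T2 29-34 |
Completion: T1=7  T2=34  T3=28  T4=29  T5=18  T6=13  T7=24
Waiting(T7) = turnaround − burst = 16 − 6 = 10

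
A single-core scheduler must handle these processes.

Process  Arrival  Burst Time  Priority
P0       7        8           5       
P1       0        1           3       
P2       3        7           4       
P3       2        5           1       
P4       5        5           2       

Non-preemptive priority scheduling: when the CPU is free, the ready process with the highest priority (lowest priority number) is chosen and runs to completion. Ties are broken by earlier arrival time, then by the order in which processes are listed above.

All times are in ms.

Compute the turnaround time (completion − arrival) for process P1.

Gantt: | P1 0-1 | idle 1-2 | P3 2-7 | P4 7-12 | P2 12-19 | P0 19-27 |
Completion: P0=27  P1=1  P2=19  P3=7  P4=12
Turnaround (C−A): P0=20  P1=1  P2=16  P3=5  P4=7
Turnaround(P1) = completion − arrival = 1 − 0 = 1

1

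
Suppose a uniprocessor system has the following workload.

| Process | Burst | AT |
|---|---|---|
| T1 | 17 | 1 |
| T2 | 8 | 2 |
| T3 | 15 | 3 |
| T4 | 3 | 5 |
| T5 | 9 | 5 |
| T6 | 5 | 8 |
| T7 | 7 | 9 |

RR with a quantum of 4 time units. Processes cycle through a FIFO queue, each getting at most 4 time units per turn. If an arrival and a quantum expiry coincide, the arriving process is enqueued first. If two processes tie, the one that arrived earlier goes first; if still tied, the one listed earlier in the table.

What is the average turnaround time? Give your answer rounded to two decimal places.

43.71

Gantt: | idle 0-1 | T1 1-5 | T2 5-9 | T3 9-13 | T4 13-16 | T5 16-20 | T1 20-24 | T6 24-28 | T7 28-32 | T2 32-36 | T3 36-40 | T5 40-44 | T1 44-48 | T6 48-49 | T7 49-52 | T3 52-56 | T5 56-57 | T1 57-61 | T3 61-64 | T1 64-65 |
Completion: T1=65  T2=36  T3=64  T4=16  T5=57  T6=49  T7=52
Turnaround (C−A): T1=64  T2=34  T3=61  T4=11  T5=52  T6=41  T7=43
Turnaround times: T1=64, T2=34, T3=61, T4=11, T5=52, T6=41, T7=43
Average turnaround = (64+34+61+11+52+41+43) / 7 = 306/7 = 43.71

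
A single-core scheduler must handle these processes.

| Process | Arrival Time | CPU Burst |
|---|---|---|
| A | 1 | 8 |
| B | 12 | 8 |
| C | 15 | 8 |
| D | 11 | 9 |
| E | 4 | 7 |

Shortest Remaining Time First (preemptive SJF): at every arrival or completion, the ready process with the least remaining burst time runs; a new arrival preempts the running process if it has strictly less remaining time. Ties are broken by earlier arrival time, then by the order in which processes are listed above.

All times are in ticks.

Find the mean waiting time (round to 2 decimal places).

Timeline: | idle 0-1 | A 1-9 | E 9-16 | B 16-24 | C 24-32 | D 32-41 |
Completion: A=9  B=24  C=32  D=41  E=16
Turnaround (C−A): A=8  B=12  C=17  D=30  E=12
Waiting times: A=0, B=4, C=9, D=21, E=5
Average waiting = (0+4+9+21+5) / 5 = 39/5 = 7.80

7.80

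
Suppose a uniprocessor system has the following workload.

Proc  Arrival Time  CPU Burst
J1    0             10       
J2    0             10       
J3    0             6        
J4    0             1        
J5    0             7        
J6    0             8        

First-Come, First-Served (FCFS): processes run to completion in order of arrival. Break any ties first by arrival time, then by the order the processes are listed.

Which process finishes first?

Schedule: | J1 0-10 | J2 10-20 | J3 20-26 | J4 26-27 | J5 27-34 | J6 34-42 |
Completion: J1=10  J2=20  J3=26  J4=27  J5=34  J6=42
Finish order: J1 → J2 → J3 → J4 → J5 → J6

J1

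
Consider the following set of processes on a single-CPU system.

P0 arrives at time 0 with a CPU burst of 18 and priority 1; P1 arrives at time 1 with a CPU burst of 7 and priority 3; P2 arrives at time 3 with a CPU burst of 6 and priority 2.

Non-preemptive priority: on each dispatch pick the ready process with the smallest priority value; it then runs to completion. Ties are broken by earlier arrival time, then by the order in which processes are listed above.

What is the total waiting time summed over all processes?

Schedule: | P0 0-18 | P2 18-24 | P1 24-31 |
Completion: P0=18  P1=31  P2=24
Waiting = turnaround − burst: P0=0, P1=23, P2=15
Total waiting = 0 + 23 + 15 = 38

38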